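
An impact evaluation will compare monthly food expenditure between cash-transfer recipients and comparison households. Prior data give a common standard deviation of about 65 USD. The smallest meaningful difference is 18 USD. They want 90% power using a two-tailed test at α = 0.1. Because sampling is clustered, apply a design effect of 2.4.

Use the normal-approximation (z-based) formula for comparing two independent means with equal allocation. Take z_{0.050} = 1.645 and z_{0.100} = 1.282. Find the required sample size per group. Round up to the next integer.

n = (z_{α/2} + z_β)² · (σ₁² + σ₂²) / δ²
  = (1.645 + 1.282)² · (2·65² = 8450) / 18²
  = 8.5673 · 8450 / 324
  = 223.44
Design effect: 2.4 × 223.44 = 536.25.
Round up → n = 537 per group.

n = 537 per group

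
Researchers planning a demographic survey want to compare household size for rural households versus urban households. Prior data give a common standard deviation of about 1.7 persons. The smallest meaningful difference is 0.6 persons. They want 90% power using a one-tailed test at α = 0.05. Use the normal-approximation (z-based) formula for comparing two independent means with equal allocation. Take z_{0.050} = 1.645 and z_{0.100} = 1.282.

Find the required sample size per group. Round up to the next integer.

n = (z_α + z_β)² · (σ₁² + σ₂²) / δ²
  = (1.645 + 1.282)² · (2·1.7² = 5.78) / 0.6²
  = 8.5673 · 5.78 / 0.36
  = 137.55
Round up → n = 138 per group.

n = 138 per group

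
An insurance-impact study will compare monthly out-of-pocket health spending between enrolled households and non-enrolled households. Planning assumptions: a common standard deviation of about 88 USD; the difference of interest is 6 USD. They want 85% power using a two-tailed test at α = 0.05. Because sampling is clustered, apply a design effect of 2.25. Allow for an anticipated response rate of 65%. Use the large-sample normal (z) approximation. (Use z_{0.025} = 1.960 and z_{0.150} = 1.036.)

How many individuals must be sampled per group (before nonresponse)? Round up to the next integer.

n = 13368 per group

n = (z_{α/2} + z_β)² · (σ₁² + σ₂²) / δ²
  = (1.960 + 1.036)² · (2·88² = 15488) / 6²
  = 8.9760 · 15488 / 36
  = 3861.68
Design effect: 2.25 × 3861.68 = 8688.78.
Adjust for 65% response: 8688.78 / 0.65 = 13367.36.
Round up → n = 13368 per group.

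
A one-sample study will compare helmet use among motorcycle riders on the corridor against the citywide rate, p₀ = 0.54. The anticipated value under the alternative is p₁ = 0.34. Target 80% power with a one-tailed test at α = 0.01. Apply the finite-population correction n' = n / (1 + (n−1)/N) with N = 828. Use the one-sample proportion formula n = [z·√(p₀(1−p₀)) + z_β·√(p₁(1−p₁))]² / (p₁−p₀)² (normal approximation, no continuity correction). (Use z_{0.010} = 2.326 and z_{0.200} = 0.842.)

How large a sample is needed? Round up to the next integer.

n = 57

n = [z_α·√(p₀q₀) + z_β·√(p₁q₁)]² / (p₁ − p₀)²
  = [2.326·√(0.54·0.46) + 0.842·√(0.34·0.66)]² / (-0.20)²
  = [2.326·0.4984 + 0.842·0.4737]² / 0.0400
  = [1.5581]² / 0.0400
  = 60.69
Finite-population correction (N = 828): 60.69 / (1 + (60.69 − 1)/828) = 56.61.
Round up → n = 57.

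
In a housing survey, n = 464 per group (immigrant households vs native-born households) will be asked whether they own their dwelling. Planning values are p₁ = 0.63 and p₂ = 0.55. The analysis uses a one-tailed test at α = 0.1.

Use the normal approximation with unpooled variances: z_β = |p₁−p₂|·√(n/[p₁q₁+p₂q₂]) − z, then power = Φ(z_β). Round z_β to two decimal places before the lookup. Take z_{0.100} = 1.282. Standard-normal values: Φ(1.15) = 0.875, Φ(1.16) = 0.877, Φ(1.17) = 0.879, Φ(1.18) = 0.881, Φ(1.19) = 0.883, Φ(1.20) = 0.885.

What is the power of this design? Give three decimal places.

Power ≈ 0.885

z_β = |p₁−p₂|·√(n/[p₁q₁+p₂q₂]) − z_α
    = 0.08 · √(464/0.4806) − 1.282
    = 0.08 · 31.0718 − 1.282
    = 2.4857 − 1.282 = 1.2037 → 1.20
Power = Φ(1.20) = 0.885.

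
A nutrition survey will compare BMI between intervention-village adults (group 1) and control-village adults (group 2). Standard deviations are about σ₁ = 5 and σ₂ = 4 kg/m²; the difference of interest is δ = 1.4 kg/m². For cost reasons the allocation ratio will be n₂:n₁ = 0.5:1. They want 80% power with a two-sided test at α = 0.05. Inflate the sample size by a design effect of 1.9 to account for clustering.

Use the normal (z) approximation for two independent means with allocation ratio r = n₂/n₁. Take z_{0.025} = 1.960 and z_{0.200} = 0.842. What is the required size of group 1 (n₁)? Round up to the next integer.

n₁ = (z_{α/2} + z_β)² · (σ₁² + σ₂²/r) / δ²
   = (1.960 + 0.842)² · (5² + 4²/0.5) / 1.4²
   = 7.8512 · (25 + 32) / 1.96
   = 7.8512 · 57 / 1.96
   = 228.33
Design effect: 1.9 × 228.33 = 433.82.
Round up → n₁ = 434; n₂ = r·n₁ = 0.5 × 434 = 217.

n₁ = 434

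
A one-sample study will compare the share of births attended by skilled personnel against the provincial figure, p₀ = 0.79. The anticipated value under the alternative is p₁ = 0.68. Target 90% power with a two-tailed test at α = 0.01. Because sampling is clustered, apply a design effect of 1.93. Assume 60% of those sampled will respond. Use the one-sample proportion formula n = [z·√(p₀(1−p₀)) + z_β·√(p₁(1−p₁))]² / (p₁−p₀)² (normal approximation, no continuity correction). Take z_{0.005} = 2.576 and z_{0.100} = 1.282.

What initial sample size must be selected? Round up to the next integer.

n = [z_{α/2}·√(p₀q₀) + z_β·√(p₁q₁)]² / (p₁ − p₀)²
  = [2.576·√(0.79·0.21) + 1.282·√(0.68·0.32)]² / (-0.11)²
  = [2.576·0.4073 + 1.282·0.4665]² / 0.0121
  = [1.6472]² / 0.0121
  = 224.25
Design effect: 1.93 × 224.25 = 432.80.
Adjust for 60% response: 432.80 / 0.60 = 721.34.
Round up → n = 722.

n = 722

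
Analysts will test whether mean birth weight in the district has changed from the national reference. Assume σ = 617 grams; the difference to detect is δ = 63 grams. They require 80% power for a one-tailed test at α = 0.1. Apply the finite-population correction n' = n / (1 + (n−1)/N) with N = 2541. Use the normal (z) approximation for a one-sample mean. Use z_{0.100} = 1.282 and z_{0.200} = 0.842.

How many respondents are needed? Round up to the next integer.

n = (z_α + z_β)² · σ² / δ²
  = (1.282 + 0.842)² · 617² / 63²
  = 4.5114 · 380689 / 3969
  = 432.71
Finite-population correction (N = 2541): 432.71 / (1 + (432.71 − 1)/2541) = 369.87.
Round up → n = 370.

n = 370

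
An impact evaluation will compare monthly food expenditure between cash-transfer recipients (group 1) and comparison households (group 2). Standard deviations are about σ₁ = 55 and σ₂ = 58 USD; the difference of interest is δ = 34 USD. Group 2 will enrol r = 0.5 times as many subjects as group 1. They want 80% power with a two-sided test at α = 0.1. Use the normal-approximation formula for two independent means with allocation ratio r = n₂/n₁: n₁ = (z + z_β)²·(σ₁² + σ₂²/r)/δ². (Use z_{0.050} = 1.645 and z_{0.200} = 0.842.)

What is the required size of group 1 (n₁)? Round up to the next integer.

n₁ = (z_{α/2} + z_β)² · (σ₁² + σ₂²/r) / δ²
   = (1.645 + 0.842)² · (55² + 58²/0.5) / 34²
   = 6.1852 · (3025 + 6728) / 1156
   = 6.1852 · 9753 / 1156
   = 52.18
Round up → n₁ = 53; n₂ = r·n₁ = 0.5 × 53 = 27.

n₁ = 53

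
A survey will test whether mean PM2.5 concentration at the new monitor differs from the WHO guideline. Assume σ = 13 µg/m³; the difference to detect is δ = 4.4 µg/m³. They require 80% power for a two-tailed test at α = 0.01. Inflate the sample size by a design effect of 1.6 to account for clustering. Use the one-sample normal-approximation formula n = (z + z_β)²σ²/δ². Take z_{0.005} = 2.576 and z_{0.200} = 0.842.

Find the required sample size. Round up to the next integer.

n = 164

n = (z_{α/2} + z_β)² · σ² / δ²
  = (2.576 + 0.842)² · 13² / 4.4²
  = 11.6827 · 169 / 19.36
  = 101.98
Design effect: 1.6 × 101.98 = 163.17.
Round up → n = 164.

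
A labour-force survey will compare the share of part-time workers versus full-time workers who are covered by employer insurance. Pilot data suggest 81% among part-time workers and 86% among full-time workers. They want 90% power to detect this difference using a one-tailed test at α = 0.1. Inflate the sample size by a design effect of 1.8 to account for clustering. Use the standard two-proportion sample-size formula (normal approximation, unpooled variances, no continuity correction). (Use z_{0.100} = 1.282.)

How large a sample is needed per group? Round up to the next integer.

n = 1299 per group

n = (z_α + z_β)² · [p₁(1−p₁) + p₂(1−p₂)] / (p₁ − p₂)²
  = (1.282 + 1.282)² · (0.81·0.19 + 0.86·0.14) / (-0.05)²
  = (2.564)² · (0.1539 + 0.1204) / 0.0025
  = 6.5741 · 0.2743 / 0.0025
  = 721.31
Design effect: 1.8 × 721.31 = 1298.36.
Round up → n = 1299 per group.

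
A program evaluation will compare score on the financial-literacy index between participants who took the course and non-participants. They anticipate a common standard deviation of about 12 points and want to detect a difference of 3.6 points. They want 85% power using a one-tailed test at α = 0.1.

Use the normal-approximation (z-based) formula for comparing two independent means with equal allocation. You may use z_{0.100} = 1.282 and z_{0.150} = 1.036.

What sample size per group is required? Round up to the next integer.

n = 120 per group

n = (z_α + z_β)² · (σ₁² + σ₂²) / δ²
  = (1.282 + 1.036)² · (2·12² = 288) / 3.6²
  = 5.3731 · 288 / 12.96
  = 119.40
Round up → n = 120 per group.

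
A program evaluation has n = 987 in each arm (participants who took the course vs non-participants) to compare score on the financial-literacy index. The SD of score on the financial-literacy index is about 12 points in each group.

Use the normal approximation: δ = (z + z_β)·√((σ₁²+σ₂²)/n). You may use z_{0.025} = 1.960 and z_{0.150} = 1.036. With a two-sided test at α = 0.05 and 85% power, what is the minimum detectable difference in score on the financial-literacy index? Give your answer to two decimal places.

δ = (z_{α/2} + z_β) · √((σ₁²+σ₂²)/n)
  = (1.960 + 1.036) · √(288/987)
  = 2.996 · √0.29179
  = 2.996 · 0.5402
  = 1.6184

Minimum detectable difference ≈ 1.62 points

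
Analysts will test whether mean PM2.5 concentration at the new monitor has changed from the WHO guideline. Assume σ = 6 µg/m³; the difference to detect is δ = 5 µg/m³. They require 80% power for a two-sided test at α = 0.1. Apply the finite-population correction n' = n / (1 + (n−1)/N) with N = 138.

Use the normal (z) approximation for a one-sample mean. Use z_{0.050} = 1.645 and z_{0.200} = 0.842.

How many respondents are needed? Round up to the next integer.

n = (z_{α/2} + z_β)² · σ² / δ²
  = (1.645 + 0.842)² · 6² / 5²
  = 6.1852 · 36 / 25
  = 8.91
Finite-population correction (N = 138): 8.91 / (1 + (8.91 − 1)/138) = 8.42.
Round up → n = 9.

n = 9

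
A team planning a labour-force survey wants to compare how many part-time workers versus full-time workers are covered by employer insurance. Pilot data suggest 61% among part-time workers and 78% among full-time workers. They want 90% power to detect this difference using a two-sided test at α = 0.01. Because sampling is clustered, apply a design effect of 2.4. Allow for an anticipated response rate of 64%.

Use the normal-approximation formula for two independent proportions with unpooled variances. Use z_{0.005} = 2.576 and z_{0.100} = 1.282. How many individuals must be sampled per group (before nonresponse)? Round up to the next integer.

n = 791 per group

n = (z_{α/2} + z_β)² · [p₁(1−p₁) + p₂(1−p₂)] / (p₁ − p₂)²
  = (2.576 + 1.282)² · (0.61·0.39 + 0.78·0.22) / (-0.17)²
  = (3.858)² · (0.2379 + 0.1716) / 0.0289
  = 14.8842 · 0.4095 / 0.0289
  = 210.90
Design effect: 2.4 × 210.90 = 506.16.
Adjust for 64% response: 506.16 / 0.64 = 790.88.
Round up → n = 791 per group.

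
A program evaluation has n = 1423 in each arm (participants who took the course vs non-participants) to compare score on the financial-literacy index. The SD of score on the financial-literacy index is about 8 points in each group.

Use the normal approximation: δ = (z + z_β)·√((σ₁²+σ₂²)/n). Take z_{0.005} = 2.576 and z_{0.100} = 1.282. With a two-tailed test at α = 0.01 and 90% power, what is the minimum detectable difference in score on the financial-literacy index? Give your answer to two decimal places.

Minimum detectable difference ≈ 1.16 points

δ = (z_{α/2} + z_β) · √((σ₁²+σ₂²)/n)
  = (2.576 + 1.282) · √(128/1423)
  = 3.858 · √0.08995
  = 3.858 · 0.2999
  = 1.1571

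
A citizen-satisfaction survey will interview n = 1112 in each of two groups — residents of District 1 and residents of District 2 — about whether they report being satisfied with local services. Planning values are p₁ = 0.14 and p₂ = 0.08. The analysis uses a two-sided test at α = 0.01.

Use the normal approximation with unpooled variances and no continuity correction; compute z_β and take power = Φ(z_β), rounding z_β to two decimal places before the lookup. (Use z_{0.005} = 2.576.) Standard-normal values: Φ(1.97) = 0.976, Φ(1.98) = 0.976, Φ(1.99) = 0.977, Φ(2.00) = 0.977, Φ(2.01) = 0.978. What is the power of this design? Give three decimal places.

Power ≈ 0.976

z_β = |p₁−p₂|·√(n/[p₁q₁+p₂q₂]) − z_{α/2}
    = 0.06 · √(1112/0.1940) − 2.576
    = 0.06 · 75.7097 − 2.576
    = 4.5426 − 2.576 = 1.9666 → 1.97
Power = Φ(1.97) = 0.976.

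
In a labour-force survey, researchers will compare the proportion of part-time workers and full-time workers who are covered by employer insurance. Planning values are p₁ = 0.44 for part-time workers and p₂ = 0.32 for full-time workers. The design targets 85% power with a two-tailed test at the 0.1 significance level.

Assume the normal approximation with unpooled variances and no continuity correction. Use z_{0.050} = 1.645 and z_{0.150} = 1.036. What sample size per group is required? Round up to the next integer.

n = 232 per group

n = (z_{α/2} + z_β)² · [p₁(1−p₁) + p₂(1−p₂)] / (p₁ − p₂)²
  = (1.645 + 1.036)² · (0.44·0.56 + 0.32·0.68) / (0.12)²
  = (2.681)² · (0.2464 + 0.2176) / 0.0144
  = 7.1878 · 0.4640 / 0.0144
  = 231.61
Round up → n = 232 per group.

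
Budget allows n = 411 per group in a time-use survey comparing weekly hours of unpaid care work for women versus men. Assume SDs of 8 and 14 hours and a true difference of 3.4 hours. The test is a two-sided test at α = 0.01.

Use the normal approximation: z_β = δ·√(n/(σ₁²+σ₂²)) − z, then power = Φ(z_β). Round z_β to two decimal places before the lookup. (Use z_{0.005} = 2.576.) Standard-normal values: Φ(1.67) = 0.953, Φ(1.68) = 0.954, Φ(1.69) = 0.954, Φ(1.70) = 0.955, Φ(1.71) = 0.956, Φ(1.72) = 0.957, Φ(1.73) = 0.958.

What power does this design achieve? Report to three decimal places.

Power ≈ 0.955

z_β = δ·√(n/(σ₁²+σ₂²)) − z_{α/2}
    = 3.4 · √(411/260) − 2.576
    = 3.4 · 1.25729 − 2.576
    = 4.2748 − 2.576 = 1.6988 → 1.70
Power = Φ(1.70) = 0.955.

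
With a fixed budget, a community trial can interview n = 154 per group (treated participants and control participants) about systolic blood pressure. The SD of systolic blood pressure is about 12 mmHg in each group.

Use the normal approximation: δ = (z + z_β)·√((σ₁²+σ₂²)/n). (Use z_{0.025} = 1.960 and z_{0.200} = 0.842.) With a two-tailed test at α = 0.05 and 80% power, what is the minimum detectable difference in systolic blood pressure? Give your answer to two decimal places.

Minimum detectable difference ≈ 3.83 mmHg

δ = (z_{α/2} + z_β) · √((σ₁²+σ₂²)/n)
  = (1.960 + 0.842) · √(288/154)
  = 2.802 · √1.8701
  = 2.802 · 1.3675
  = 3.8318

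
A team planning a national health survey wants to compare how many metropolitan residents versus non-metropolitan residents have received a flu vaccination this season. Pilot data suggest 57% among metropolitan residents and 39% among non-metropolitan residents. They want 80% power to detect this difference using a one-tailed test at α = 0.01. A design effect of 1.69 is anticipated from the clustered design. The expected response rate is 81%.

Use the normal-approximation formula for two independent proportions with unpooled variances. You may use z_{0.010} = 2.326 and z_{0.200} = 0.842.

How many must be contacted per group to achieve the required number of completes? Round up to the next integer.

n = (z_α + z_β)² · [p₁(1−p₁) + p₂(1−p₂)] / (p₁ − p₂)²
  = (2.326 + 0.842)² · (0.57·0.43 + 0.39·0.61) / (0.18)²
  = (3.168)² · (0.2451 + 0.2379) / 0.0324
  = 10.0362 · 0.4830 / 0.0324
  = 149.61
Design effect: 1.69 × 149.61 = 252.85.
Adjust for 81% response: 252.85 / 0.81 = 312.16.
Round up → n = 313 per group.

n = 313 per group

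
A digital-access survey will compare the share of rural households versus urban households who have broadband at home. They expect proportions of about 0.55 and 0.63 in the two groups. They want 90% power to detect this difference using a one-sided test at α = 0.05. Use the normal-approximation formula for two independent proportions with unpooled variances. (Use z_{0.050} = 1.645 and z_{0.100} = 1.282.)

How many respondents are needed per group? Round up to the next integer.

n = (z_α + z_β)² · [p₁(1−p₁) + p₂(1−p₂)] / (p₁ − p₂)²
  = (1.645 + 1.282)² · (0.55·0.45 + 0.63·0.37) / (-0.08)²
  = (2.927)² · (0.2475 + 0.2331) / 0.0064
  = 8.5673 · 0.4806 / 0.0064
  = 643.35
Round up → n = 644 per group.

n = 644 per group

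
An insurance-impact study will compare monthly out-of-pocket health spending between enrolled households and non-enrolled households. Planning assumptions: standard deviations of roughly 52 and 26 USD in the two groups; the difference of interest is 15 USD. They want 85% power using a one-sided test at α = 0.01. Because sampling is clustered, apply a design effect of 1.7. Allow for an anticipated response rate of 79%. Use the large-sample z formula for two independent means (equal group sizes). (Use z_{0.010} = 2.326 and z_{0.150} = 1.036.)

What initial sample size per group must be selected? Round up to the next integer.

n = (z_α + z_β)² · (σ₁² + σ₂²) / δ²
  = (2.326 + 1.036)² · (52² + 26² = 3380) / 15²
  = 11.3030 · 3380 / 225
  = 169.80
Design effect: 1.7 × 169.80 = 288.65.
Adjust for 79% response: 288.65 / 0.79 = 365.39.
Round up → n = 366 per group.

n = 366 per group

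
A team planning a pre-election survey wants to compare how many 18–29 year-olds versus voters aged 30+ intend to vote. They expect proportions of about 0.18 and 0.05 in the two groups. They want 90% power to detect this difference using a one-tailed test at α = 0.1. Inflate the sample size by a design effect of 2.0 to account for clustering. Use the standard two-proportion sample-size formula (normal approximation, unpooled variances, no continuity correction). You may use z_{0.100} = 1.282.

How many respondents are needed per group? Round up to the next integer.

n = (z_α + z_β)² · [p₁(1−p₁) + p₂(1−p₂)] / (p₁ − p₂)²
  = (1.282 + 1.282)² · (0.18·0.82 + 0.05·0.95) / (0.13)²
  = (2.564)² · (0.1476 + 0.0475) / 0.0169
  = 6.5741 · 0.1951 / 0.0169
  = 75.89
Design effect: 2.0 × 75.89 = 151.79.
Round up → n = 152 per group.

n = 152 per group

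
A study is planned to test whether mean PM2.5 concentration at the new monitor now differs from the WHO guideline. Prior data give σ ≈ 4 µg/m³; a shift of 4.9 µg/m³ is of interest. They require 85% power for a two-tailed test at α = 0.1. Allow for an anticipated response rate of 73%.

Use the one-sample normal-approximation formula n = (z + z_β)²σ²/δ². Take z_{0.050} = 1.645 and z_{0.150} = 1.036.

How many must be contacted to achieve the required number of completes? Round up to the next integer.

n = 7

n = (z_{α/2} + z_β)² · σ² / δ²
  = (1.645 + 1.036)² · 4² / 4.9²
  = 7.1878 · 16 / 24.01
  = 4.79
Adjust for 73% response: 4.79 / 0.73 = 6.56.
Round up → n = 7.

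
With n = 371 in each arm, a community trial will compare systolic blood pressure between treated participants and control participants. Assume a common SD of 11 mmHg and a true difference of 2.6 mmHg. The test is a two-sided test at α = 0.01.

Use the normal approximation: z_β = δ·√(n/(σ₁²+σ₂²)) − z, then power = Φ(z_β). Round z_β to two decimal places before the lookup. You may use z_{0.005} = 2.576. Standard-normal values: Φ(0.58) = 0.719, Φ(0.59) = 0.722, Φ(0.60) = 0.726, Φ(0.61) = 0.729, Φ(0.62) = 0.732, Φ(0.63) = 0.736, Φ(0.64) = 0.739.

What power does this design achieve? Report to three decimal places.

z_β = δ·√(n/(σ₁²+σ₂²)) − z_{α/2}
    = 2.6 · √(371/242) − 2.576
    = 2.6 · 1.23817 − 2.576
    = 3.2192 − 2.576 = 0.6432 → 0.64
Power = Φ(0.64) = 0.739.

Power ≈ 0.739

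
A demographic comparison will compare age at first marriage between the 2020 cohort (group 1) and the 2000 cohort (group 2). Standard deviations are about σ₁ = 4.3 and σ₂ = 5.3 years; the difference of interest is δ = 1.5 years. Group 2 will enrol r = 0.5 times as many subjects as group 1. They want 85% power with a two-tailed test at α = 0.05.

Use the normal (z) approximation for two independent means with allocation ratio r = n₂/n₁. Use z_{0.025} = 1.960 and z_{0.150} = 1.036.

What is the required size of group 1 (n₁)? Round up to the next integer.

n₁ = (z_{α/2} + z_β)² · (σ₁² + σ₂²/r) / δ²
   = (1.960 + 1.036)² · (4.3² + 5.3²/0.5) / 1.5²
   = 8.9760 · (18.49 + 56.18) / 2.25
   = 8.9760 · 74.67 / 2.25
   = 297.88
Round up → n₁ = 298; n₂ = r·n₁ = 0.5 × 298 = 149.

n₁ = 298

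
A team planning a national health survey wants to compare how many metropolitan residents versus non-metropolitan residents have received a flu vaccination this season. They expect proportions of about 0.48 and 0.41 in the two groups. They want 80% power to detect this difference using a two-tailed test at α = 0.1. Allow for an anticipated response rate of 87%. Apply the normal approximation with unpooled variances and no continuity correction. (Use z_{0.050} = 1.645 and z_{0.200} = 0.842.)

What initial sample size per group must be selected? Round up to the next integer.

n = (z_{α/2} + z_β)² · [p₁(1−p₁) + p₂(1−p₂)] / (p₁ − p₂)²
  = (1.645 + 0.842)² · (0.48·0.52 + 0.41·0.59) / (0.07)²
  = (2.487)² · (0.2496 + 0.2419) / 0.0049
  = 6.1852 · 0.4915 / 0.0049
  = 620.41
Adjust for 87% response: 620.41 / 0.87 = 713.12.
Round up → n = 714 per group.

n = 714 per group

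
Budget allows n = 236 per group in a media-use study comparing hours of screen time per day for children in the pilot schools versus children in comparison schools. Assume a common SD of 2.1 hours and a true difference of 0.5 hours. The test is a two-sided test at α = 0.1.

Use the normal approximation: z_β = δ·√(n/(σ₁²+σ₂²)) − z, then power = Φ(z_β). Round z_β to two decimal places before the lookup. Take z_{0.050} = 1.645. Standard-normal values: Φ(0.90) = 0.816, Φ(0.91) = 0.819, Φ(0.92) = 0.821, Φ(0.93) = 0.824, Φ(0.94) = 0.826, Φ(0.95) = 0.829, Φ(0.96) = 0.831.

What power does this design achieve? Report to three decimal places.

Power ≈ 0.826

z_β = δ·√(n/(σ₁²+σ₂²)) − z_{α/2}
    = 0.5 · √(236/8.82) − 1.645
    = 0.5 · 5.17275 − 1.645
    = 2.5864 − 1.645 = 0.9414 → 0.94
Power = Φ(0.94) = 0.826.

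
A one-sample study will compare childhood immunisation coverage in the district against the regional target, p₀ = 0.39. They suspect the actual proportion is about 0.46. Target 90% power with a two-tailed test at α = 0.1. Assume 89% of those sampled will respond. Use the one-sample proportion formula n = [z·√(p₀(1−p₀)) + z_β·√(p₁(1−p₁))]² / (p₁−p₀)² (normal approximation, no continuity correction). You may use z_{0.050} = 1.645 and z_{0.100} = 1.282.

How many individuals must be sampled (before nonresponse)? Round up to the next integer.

n = 477

n = [z_{α/2}·√(p₀q₀) + z_β·√(p₁q₁)]² / (p₁ − p₀)²
  = [1.645·√(0.39·0.61) + 1.282·√(0.46·0.54)]² / (0.07)²
  = [1.645·0.4877 + 1.282·0.4984]² / 0.0049
  = [1.4413]² / 0.0049
  = 423.94
Adjust for 89% response: 423.94 / 0.89 = 476.34.
Round up → n = 477.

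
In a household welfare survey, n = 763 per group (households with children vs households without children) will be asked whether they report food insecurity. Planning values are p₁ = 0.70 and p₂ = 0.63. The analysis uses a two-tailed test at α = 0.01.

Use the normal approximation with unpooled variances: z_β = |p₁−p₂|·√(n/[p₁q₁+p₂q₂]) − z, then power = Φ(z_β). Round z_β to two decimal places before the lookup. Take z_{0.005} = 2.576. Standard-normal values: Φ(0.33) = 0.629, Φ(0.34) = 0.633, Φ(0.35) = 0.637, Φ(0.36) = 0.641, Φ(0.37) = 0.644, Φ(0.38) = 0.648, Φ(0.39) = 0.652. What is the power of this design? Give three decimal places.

z_β = |p₁−p₂|·√(n/[p₁q₁+p₂q₂]) − z_{α/2}
    = 0.07 · √(763/0.4431) − 2.576
    = 0.07 · 41.4965 − 2.576
    = 2.9048 − 2.576 = 0.3288 → 0.33
Power = Φ(0.33) = 0.629.

Power ≈ 0.629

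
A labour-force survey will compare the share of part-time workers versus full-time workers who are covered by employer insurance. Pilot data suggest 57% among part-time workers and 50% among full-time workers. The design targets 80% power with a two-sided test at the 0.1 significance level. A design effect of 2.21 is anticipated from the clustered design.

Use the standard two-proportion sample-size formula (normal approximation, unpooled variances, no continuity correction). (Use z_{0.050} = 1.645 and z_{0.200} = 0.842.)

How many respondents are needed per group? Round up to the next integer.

n = 1382 per group

n = (z_{α/2} + z_β)² · [p₁(1−p₁) + p₂(1−p₂)] / (p₁ − p₂)²
  = (1.645 + 0.842)² · (0.57·0.43 + 0.50·0.50) / (0.07)²
  = (2.487)² · (0.2451 + 0.2500) / 0.0049
  = 6.1852 · 0.4951 / 0.0049
  = 624.95
Design effect: 2.21 × 624.95 = 1381.15.
Round up → n = 1382 per group.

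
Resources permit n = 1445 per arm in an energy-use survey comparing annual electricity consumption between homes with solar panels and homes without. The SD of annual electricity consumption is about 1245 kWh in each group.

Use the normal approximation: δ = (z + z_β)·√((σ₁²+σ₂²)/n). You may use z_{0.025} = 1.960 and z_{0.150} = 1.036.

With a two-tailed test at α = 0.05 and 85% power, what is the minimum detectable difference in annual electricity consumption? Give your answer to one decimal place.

Minimum detectable difference ≈ 138.8 kWh

δ = (z_{α/2} + z_β) · √((σ₁²+σ₂²)/n)
  = (1.960 + 1.036) · √(3100050/1445)
  = 2.996 · √2145.4
  = 2.996 · 46.3181
  = 138.7689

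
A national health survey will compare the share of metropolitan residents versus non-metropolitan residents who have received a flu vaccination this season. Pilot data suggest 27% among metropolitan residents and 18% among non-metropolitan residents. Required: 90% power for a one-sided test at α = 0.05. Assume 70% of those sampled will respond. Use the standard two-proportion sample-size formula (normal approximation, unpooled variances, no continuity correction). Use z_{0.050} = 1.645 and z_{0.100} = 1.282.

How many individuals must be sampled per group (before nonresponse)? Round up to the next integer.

n = 521 per group

n = (z_α + z_β)² · [p₁(1−p₁) + p₂(1−p₂)] / (p₁ − p₂)²
  = (1.645 + 1.282)² · (0.27·0.73 + 0.18·0.82) / (0.09)²
  = (2.927)² · (0.1971 + 0.1476) / 0.0081
  = 8.5673 · 0.3447 / 0.0081
  = 364.59
Adjust for 70% response: 364.59 / 0.70 = 520.84.
Round up → n = 521 per group.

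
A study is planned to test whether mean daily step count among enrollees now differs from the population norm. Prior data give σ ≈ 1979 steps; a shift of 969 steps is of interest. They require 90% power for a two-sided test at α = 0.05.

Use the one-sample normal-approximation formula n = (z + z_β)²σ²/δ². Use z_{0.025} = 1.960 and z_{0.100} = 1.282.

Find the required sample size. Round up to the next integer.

n = (z_{α/2} + z_β)² · σ² / δ²
  = (1.960 + 1.282)² · 1979² / 969²
  = 10.5106 · 3916441 / 938961
  = 43.84
Round up → n = 44.

n = 44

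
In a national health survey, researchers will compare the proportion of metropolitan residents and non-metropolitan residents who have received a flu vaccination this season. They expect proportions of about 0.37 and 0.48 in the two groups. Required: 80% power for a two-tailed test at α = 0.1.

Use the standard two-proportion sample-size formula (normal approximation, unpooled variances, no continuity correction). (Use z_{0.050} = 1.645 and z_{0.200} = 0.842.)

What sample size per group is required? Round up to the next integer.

n = 247 per group

n = (z_{α/2} + z_β)² · [p₁(1−p₁) + p₂(1−p₂)] / (p₁ − p₂)²
  = (1.645 + 0.842)² · (0.37·0.63 + 0.48·0.52) / (-0.11)²
  = (2.487)² · (0.2331 + 0.2496) / 0.0121
  = 6.1852 · 0.4827 / 0.0121
  = 246.74
Round up → n = 247 per group.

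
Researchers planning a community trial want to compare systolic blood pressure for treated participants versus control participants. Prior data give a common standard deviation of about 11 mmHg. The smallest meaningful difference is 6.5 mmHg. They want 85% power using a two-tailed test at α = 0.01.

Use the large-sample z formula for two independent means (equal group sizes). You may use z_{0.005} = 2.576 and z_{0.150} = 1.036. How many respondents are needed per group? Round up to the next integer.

n = 75 per group

n = (z_{α/2} + z_β)² · (σ₁² + σ₂²) / δ²
  = (2.576 + 1.036)² · (2·11² = 242) / 6.5²
  = 13.0465 · 242 / 42.25
  = 74.73
Round up → n = 75 per group.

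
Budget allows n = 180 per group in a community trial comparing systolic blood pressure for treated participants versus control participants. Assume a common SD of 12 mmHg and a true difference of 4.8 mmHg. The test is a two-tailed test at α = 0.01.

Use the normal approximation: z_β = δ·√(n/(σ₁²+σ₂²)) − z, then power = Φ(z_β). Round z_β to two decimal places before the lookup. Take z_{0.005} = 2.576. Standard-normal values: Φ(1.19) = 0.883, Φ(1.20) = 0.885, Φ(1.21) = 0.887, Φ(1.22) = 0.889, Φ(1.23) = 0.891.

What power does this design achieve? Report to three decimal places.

z_β = δ·√(n/(σ₁²+σ₂²)) − z_{α/2}
    = 4.8 · √(180/288) − 2.576
    = 4.8 · 0.79057 − 2.576
    = 3.7947 − 2.576 = 1.2187 → 1.22
Power = Φ(1.22) = 0.889.

Power ≈ 0.889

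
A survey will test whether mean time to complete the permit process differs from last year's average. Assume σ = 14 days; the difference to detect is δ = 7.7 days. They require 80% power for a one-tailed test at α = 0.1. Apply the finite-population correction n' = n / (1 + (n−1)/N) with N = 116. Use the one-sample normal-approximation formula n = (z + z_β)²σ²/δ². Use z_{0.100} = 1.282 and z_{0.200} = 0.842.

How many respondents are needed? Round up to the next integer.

n = (z_α + z_β)² · σ² / δ²
  = (1.282 + 0.842)² · 14² / 7.7²
  = 4.5114 · 196 / 59.29
  = 14.91
Finite-population correction (N = 116): 14.91 / (1 + (14.91 − 1)/116) = 13.32.
Round up → n = 14.

n = 14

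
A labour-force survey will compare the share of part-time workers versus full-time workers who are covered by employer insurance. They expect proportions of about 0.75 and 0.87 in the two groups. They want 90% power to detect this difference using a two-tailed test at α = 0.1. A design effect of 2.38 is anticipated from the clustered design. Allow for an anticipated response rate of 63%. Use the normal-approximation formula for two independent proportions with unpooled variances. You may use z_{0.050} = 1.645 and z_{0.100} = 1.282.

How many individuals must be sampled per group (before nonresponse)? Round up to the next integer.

n = 676 per group

n = (z_{α/2} + z_β)² · [p₁(1−p₁) + p₂(1−p₂)] / (p₁ − p₂)²
  = (1.645 + 1.282)² · (0.75·0.25 + 0.87·0.13) / (-0.12)²
  = (2.927)² · (0.1875 + 0.1131) / 0.0144
  = 8.5673 · 0.3006 / 0.0144
  = 178.84
Design effect: 2.38 × 178.84 = 425.65.
Adjust for 63% response: 425.65 / 0.63 = 675.63.
Round up → n = 676 per group.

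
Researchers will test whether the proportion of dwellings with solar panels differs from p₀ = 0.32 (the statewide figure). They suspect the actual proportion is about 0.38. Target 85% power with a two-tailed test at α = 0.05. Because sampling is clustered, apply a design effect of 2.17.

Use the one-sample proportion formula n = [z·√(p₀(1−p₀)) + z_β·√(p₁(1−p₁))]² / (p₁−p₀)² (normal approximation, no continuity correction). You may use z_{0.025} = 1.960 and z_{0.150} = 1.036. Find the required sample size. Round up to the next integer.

n = 1211

n = [z_{α/2}·√(p₀q₀) + z_β·√(p₁q₁)]² / (p₁ − p₀)²
  = [1.960·√(0.32·0.68) + 1.036·√(0.38·0.62)]² / (0.06)²
  = [1.960·0.4665 + 1.036·0.4854]² / 0.0036
  = [1.4172]² / 0.0036
  = 557.87
Design effect: 2.17 × 557.87 = 1210.57.
Round up → n = 1211.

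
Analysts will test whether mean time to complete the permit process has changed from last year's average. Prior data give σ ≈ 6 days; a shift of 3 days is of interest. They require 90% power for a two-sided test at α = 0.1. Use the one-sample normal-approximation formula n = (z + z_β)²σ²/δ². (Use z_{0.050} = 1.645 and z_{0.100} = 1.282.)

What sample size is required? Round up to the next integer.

n = 35

n = (z_{α/2} + z_β)² · σ² / δ²
  = (1.645 + 1.282)² · 6² / 3²
  = 8.5673 · 36 / 9
  = 34.27
Round up → n = 35.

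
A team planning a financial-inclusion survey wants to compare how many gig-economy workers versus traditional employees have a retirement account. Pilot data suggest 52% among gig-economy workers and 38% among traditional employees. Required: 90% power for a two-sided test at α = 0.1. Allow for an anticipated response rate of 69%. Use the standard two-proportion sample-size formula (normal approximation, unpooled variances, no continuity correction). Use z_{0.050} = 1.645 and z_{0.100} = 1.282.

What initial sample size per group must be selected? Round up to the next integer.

n = 308 per group

n = (z_{α/2} + z_β)² · [p₁(1−p₁) + p₂(1−p₂)] / (p₁ − p₂)²
  = (1.645 + 1.282)² · (0.52·0.48 + 0.38·0.62) / (0.14)²
  = (2.927)² · (0.2496 + 0.2356) / 0.0196
  = 8.5673 · 0.4852 / 0.0196
  = 212.09
Adjust for 69% response: 212.09 / 0.69 = 307.37.
Round up → n = 308 per group.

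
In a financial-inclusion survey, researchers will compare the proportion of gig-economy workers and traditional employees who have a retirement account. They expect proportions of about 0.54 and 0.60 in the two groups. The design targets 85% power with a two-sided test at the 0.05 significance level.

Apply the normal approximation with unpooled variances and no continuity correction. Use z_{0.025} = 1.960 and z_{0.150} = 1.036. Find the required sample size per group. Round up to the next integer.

n = (z_{α/2} + z_β)² · [p₁(1−p₁) + p₂(1−p₂)] / (p₁ − p₂)²
  = (1.960 + 1.036)² · (0.54·0.46 + 0.60·0.40) / (-0.06)²
  = (2.996)² · (0.2484 + 0.2400) / 0.0036
  = 8.9760 · 0.4884 / 0.0036
  = 1217.75
Round up → n = 1218 per group.

n = 1218 per group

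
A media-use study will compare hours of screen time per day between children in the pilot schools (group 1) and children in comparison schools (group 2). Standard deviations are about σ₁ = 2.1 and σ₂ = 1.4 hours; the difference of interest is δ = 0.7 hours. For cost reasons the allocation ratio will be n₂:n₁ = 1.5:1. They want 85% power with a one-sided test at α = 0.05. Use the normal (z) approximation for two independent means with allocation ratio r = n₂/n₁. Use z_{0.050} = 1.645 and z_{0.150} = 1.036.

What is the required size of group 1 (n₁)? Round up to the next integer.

n₁ = 84

n₁ = (z_α + z_β)² · (σ₁² + σ₂²/r) / δ²
   = (1.645 + 1.036)² · (2.1² + 1.4²/1.5) / 0.7²
   = 7.1878 · (4.41 + 1.3067) / 0.49
   = 7.1878 · 5.7167 / 0.49
   = 83.86
Round up → n₁ = 84; n₂ = r·n₁ = 1.5 × 84 = 126.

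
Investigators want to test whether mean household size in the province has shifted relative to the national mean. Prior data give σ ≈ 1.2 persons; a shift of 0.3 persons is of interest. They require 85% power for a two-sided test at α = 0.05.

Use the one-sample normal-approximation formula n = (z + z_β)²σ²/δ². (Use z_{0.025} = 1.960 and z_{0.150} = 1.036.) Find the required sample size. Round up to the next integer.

n = (z_{α/2} + z_β)² · σ² / δ²
  = (1.960 + 1.036)² · 1.2² / 0.3²
  = 8.9760 · 1.44 / 0.09
  = 143.62
Round up → n = 144.

n = 144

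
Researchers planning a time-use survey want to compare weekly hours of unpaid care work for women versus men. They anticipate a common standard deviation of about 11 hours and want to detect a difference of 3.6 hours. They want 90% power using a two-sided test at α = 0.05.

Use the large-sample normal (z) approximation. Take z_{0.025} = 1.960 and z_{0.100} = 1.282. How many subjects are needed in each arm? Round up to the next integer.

n = (z_{α/2} + z_β)² · (σ₁² + σ₂²) / δ²
  = (1.960 + 1.282)² · (2·11² = 242) / 3.6²
  = 10.5106 · 242 / 12.96
  = 196.26
Round up → n = 197 per group.

n = 197 per group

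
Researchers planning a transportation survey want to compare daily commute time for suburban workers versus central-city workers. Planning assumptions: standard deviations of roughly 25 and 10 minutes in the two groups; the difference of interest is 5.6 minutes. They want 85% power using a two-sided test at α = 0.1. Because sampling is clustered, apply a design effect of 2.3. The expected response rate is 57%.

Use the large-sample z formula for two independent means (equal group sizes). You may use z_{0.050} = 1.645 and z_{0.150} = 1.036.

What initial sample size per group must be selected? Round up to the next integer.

n = 671 per group

n = (z_{α/2} + z_β)² · (σ₁² + σ₂²) / δ²
  = (1.645 + 1.036)² · (25² + 10² = 725) / 5.6²
  = 7.1878 · 725 / 31.36
  = 166.17
Design effect: 2.3 × 166.17 = 382.19.
Adjust for 57% response: 382.19 / 0.57 = 670.52.
Round up → n = 671 per group.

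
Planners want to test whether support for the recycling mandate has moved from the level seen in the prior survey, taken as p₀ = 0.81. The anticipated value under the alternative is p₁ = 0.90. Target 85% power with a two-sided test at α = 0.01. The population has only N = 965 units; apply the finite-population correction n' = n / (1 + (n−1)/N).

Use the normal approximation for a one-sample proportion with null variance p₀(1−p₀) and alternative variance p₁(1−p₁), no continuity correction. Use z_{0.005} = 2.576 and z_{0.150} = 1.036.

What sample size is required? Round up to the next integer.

n = 177

n = [z_{α/2}·√(p₀q₀) + z_β·√(p₁q₁)]² / (p₁ − p₀)²
  = [2.576·√(0.81·0.19) + 1.036·√(0.90·0.10)]² / (0.09)²
  = [2.576·0.3923 + 1.036·0.3000]² / 0.0081
  = [1.3214]² / 0.0081
  = 215.56
Finite-population correction (N = 965): 215.56 / (1 + (215.56 − 1)/965) = 176.35.
Round up → n = 177.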